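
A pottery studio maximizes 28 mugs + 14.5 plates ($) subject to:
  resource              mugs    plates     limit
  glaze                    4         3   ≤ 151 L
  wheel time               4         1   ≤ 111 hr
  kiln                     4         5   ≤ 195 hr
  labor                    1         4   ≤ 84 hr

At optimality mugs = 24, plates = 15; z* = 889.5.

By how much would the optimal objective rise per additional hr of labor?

2

At the optimum: glaze uses 141 of 151 (slack = 10); wheel time uses 111 of 111 (binding); kiln uses 171 of 195 (slack = 24); labor uses 84 of 84 (binding).
Since glaze, kiln are not tight, their duals are 0.
Dual feasibility on the basic columns requires 4·y_wheel time + 1·y_labor = 28, 1·y_wheel time + 4·y_labor = 14.5.
Solving: y_wheel time = 6.5, y_labor = 2.
Shadow price of labor = 2.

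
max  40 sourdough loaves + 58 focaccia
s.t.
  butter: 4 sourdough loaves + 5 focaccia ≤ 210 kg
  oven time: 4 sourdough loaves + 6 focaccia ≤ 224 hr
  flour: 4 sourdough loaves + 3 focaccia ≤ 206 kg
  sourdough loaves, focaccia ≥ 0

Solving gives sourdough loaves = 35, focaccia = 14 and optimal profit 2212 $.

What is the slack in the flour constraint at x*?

24

flour used = 4·35 + 3·14 = 182; slack = 206 − 182 = 24.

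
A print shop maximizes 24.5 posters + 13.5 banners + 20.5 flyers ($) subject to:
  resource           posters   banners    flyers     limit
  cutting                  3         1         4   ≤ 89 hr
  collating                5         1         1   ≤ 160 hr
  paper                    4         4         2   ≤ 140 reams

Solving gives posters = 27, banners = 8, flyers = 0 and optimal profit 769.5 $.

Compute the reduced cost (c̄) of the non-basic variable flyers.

Check each constraint at x*: cutting 89/89 (tight); collating 143/160 (slack 17); paper 140/140 (tight).
Slack constraints have shadow price 0 (complementary slackness).
From A_Bᵀ y = c: 3·y_cutting + 4·y_paper = 24.5; 1·y_cutting + 4·y_paper = 13.5.
Solving: y_cutting = 5.5, y_paper = 2.
Reduced cost of flyers: c₃ − yᵀa₃ = 20.5 − (5.5·4 + 2·2) = 20.5 − 26 = -5.5.

-5.5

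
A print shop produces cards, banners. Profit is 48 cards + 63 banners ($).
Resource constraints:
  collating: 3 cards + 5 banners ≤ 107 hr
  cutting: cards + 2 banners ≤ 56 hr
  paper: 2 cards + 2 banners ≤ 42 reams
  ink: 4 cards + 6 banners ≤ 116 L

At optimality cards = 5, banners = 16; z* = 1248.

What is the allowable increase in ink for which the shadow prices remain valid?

10

Binding constraints: paper, ink. The basis is B = [[2,2],[4,6]] with det 4.
Per unit increase in ink, x* moves by d = (-0.5, 0.5).
The basis stays optimal until cards reaches 0; allowable increase = 10 L.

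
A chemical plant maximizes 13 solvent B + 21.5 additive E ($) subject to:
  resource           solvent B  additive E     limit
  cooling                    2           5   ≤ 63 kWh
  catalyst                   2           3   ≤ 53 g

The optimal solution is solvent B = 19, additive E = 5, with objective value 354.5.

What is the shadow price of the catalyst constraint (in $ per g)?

5.5

At the optimum: cooling uses 63 of 63 (binding); catalyst uses 53 of 53 (binding).
Dual feasibility on the basic columns requires 2·y_cooling + 2·y_catalyst = 13, 5·y_cooling + 3·y_catalyst = 21.5.
Solving: y_cooling = 1, y_catalyst = 5.5.
Shadow price of catalyst = 5.5.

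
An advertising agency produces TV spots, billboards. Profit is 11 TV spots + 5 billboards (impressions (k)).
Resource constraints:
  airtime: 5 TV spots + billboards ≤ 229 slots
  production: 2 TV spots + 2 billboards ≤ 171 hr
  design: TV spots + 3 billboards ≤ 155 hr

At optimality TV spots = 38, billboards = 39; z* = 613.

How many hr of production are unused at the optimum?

production used = 2·38 + 2·39 = 154; slack = 171 − 154 = 17.

17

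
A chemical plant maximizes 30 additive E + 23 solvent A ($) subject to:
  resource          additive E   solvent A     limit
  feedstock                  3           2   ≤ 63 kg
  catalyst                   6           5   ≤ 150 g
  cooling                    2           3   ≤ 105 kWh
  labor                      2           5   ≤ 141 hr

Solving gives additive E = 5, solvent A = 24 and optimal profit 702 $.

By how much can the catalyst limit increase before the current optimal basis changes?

Binding constraints: feedstock, catalyst. The basis is B = [[3,2],[6,5]] with det 3.
Per unit increase in catalyst, x* moves by d = (-0.6667, 1).
The basis stays optimal until labor becomes binding; allowable increase = 3 g.

3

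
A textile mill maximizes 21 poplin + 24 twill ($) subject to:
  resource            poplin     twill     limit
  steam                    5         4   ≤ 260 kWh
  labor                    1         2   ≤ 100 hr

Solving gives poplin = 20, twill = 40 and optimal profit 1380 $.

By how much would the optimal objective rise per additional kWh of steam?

3

Check each constraint at x*: steam 260/260 (tight); labor 100/100 (tight).
Dual feasibility on the basic columns requires 5·y_steam + 1·y_labor = 21, 4·y_steam + 2·y_labor = 24.
This yields shadow prices y_steam = 3, y_labor = 6.
Shadow price of steam = 3.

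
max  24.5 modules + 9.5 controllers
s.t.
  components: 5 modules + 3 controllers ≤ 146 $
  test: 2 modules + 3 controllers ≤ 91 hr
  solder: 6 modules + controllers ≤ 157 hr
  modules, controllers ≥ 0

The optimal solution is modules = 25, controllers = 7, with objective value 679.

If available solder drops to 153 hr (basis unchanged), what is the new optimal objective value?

671

Binding: components and solder. Non-binding: test (20 unused).
By complementary slackness, y = 0 for the non-binding constraint.
Dual feasibility on the basic columns requires 5·y_components + 6·y_solder = 24.5, 3·y_components + 1·y_solder = 9.5.
→ y_components = 2.5 and y_solder = 2.
Δz = y_solder·Δb = 2 × (-4) = -8, so new z* = 679 − 8 = 671.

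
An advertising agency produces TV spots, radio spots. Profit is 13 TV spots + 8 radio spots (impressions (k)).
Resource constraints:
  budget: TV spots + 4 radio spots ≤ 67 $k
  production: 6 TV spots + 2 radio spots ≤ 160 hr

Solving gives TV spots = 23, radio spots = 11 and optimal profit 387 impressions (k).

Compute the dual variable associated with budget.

1

Check each constraint at x*: budget 67/67 (tight); production 160/160 (tight).
The binding rows give the dual system: 1·y_budget + 6·y_production = 13 and 4·y_budget + 2·y_production = 8.
Solving: y_budget = 1, y_production = 2.
Shadow price of budget = 1.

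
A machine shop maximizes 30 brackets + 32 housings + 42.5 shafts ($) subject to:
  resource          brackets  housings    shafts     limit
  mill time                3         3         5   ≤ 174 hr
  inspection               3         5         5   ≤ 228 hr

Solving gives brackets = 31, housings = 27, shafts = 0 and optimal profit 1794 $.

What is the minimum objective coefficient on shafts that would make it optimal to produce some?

50

Both mill time and inspection are binding at x*.
Dual feasibility on the basic columns requires 3·y_mill time + 3·y_inspection = 30, 3·y_mill time + 5·y_inspection = 32.
This yields shadow prices y_mill time = 9, y_inspection = 1.
shafts enters the basis when its profit ≥ yᵀa₃ = 9·5 + 1·5 = 50.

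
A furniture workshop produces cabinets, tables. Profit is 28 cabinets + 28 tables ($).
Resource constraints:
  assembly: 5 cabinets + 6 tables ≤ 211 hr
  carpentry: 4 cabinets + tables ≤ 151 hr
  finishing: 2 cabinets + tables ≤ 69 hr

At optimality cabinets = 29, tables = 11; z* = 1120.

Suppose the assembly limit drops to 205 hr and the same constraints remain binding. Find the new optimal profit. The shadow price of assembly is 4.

Δb = -6, so new z* = 1120 + (4)·(-6) = 1120 − 24 = 1096.

1096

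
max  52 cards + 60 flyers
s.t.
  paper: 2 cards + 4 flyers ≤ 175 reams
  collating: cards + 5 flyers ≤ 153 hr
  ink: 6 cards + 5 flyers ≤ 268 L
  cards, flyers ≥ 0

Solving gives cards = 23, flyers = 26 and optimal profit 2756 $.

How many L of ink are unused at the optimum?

0

ink used = 6·23 + 5·26 = 268; slack = 268 − 268 = 0.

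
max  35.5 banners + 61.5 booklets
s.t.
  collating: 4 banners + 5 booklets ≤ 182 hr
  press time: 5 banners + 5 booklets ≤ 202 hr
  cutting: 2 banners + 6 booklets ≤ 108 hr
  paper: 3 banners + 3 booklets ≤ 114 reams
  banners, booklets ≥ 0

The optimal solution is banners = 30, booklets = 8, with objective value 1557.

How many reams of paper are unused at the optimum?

paper used = 3·30 + 3·8 = 114; slack = 114 − 114 = 0.

0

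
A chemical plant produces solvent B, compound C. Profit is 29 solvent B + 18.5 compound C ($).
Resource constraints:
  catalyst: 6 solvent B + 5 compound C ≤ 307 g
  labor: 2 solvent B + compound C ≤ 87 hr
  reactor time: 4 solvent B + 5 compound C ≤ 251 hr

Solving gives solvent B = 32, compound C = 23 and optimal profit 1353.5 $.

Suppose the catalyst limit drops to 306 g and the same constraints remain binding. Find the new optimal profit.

Check each constraint at x*: catalyst 307/307 (tight); labor 87/87 (tight); reactor time 243/251 (slack 8).
Slack constraints have shadow price 0 (complementary slackness).
The binding rows give the dual system: 6·y_catalyst + 2·y_labor = 29 and 5·y_catalyst + 1·y_labor = 18.5.
This yields shadow prices y_catalyst = 2, y_labor = 8.5.
Δz = y_catalyst·Δb = 2 × (-1) = -2, so new z* = 1353.5 − 2 = 1351.5.

1351.5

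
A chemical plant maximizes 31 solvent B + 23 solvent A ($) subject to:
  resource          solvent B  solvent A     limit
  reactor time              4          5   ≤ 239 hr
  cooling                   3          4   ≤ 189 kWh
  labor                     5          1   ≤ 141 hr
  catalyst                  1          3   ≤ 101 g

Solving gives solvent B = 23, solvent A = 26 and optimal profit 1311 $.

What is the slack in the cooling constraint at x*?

cooling used = 3·23 + 4·26 = 173; slack = 189 − 173 = 16.

16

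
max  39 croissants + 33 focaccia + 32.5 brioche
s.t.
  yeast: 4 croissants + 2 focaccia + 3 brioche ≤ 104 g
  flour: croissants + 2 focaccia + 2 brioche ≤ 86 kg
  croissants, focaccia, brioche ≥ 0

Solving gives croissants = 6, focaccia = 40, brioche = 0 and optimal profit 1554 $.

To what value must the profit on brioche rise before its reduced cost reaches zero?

Check each constraint at x*: yeast 104/104 (tight); flour 86/86 (tight).
Dual feasibility on the basic columns requires 4·y_yeast + 1·y_flour = 39, 2·y_yeast + 2·y_flour = 33.
Solving: y_yeast = 7.5, y_flour = 9.
brioche enters the basis when its profit ≥ yᵀa₃ = 7.5·3 + 9·2 = 40.5.

40.5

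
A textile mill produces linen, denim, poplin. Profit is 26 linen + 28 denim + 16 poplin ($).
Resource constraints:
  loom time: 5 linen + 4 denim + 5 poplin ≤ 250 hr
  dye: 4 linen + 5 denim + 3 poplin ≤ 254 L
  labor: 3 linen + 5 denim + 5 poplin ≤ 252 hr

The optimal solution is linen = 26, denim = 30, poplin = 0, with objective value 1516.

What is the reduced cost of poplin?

Binding: loom time and dye. Non-binding: labor (24 unused).
Slack constraints have shadow price 0 (complementary slackness).
Dual feasibility on the basic columns requires 5·y_loom time + 4·y_dye = 26, 4·y_loom time + 5·y_dye = 28.
→ y_loom time = 2 and y_dye = 4.
Reduced cost of poplin: c₃ − yᵀa₃ = 16 − (2·5 + 4·3) = 16 − 22 = -6.

-6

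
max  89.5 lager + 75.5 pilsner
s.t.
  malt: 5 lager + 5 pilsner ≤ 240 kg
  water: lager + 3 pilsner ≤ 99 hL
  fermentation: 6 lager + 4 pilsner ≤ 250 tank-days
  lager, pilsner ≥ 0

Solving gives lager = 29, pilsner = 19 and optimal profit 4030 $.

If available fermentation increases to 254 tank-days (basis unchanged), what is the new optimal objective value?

Binding: malt and fermentation. Non-binding: water (13 unused).
By complementary slackness, y = 0 for the non-binding constraint.
From A_Bᵀ y = c: 5·y_malt + 6·y_fermentation = 89.5; 5·y_malt + 4·y_fermentation = 75.5.
Solving: y_malt = 9.5, y_fermentation = 7.
Δz = y_fermentation·Δb = 7 × (4) = 28, so new z* = 4030 + 28 = 4058.

4058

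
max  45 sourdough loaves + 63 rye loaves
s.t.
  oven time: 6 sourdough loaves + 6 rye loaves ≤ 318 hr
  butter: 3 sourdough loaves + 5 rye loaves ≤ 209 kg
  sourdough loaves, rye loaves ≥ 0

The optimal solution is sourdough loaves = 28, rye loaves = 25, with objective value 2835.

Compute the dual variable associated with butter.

9

At the optimum: oven time uses 318 of 318 (binding); butter uses 209 of 209 (binding).
Dual feasibility on the basic columns requires 6·y_oven time + 3·y_butter = 45, 6·y_oven time + 5·y_butter = 63.
→ y_oven time = 3 and y_butter = 9.
Shadow price of butter = 9.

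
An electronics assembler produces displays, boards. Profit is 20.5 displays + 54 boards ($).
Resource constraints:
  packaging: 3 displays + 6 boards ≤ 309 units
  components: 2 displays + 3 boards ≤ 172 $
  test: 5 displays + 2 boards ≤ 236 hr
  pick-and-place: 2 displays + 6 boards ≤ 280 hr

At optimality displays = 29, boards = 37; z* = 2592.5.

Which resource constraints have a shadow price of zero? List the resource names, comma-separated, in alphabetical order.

packaging: 309/309 (binding)
components: 169/172 (slack 3)
test: 219/236 (slack 17)
pick-and-place: 280/280 (binding)
By complementary slackness, a constraint with positive slack has shadow price 0 → components, test.

components, test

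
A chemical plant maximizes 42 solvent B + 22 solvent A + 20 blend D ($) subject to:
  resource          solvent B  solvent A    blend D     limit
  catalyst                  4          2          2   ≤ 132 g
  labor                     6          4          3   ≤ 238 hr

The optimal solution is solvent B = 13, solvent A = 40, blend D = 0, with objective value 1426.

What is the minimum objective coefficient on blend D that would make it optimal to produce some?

Check each constraint at x*: catalyst 132/132 (tight); labor 238/238 (tight).
Dual feasibility on the basic columns requires 4·y_catalyst + 6·y_labor = 42, 2·y_catalyst + 4·y_labor = 22.
→ y_catalyst = 9 and y_labor = 1.
blend D enters the basis when its profit ≥ yᵀa₃ = 9·2 + 1·3 = 21.

21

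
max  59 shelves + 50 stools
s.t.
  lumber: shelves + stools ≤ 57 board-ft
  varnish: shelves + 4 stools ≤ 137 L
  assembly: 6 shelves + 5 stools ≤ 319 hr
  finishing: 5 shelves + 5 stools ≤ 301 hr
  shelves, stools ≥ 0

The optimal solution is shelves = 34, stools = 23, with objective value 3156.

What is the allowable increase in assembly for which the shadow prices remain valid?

Binding constraints: lumber, assembly. The basis is B = [[1,1],[6,5]] with det -1.
Per unit increase in assembly, x* moves by d = (1, -1).
The basis stays optimal until stools reaches 0; allowable increase = 23 hr.

23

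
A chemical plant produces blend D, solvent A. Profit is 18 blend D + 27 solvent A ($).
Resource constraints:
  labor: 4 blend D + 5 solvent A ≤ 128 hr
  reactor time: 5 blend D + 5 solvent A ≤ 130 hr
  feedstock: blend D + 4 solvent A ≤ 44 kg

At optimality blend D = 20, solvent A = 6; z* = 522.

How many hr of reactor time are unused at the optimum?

reactor time used = 5·20 + 5·6 = 130; slack = 130 − 130 = 0.

0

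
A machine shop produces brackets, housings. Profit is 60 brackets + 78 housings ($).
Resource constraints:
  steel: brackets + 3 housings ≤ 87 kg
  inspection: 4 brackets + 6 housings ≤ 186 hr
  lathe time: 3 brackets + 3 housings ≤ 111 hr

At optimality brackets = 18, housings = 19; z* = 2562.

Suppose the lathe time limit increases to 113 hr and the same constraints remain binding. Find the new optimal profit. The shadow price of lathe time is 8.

2578

Δb = 2, so new z* = 2562 + (8)·(2) = 2562 + 16 = 2578.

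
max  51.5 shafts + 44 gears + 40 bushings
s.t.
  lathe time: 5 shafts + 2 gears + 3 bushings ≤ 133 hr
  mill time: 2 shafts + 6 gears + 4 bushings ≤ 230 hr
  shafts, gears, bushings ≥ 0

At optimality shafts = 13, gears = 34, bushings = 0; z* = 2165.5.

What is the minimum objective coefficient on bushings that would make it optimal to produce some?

43.5

Both lathe time and mill time are binding at x*.
From A_Bᵀ y = c: 5·y_lathe time + 2·y_mill time = 51.5; 2·y_lathe time + 6·y_mill time = 44.
This yields shadow prices y_lathe time = 8.5, y_mill time = 4.5.
bushings enters the basis when its profit ≥ yᵀa₃ = 8.5·3 + 4.5·4 = 43.5.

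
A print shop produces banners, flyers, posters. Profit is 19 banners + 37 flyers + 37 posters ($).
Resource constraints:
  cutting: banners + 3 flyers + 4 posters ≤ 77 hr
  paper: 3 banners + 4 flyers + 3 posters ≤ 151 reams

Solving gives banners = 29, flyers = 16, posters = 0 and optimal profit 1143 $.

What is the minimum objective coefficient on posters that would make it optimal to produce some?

40

Check each constraint at x*: cutting 77/77 (tight); paper 151/151 (tight).
From A_Bᵀ y = c: 1·y_cutting + 3·y_paper = 19; 3·y_cutting + 4·y_paper = 37.
→ y_cutting = 7 and y_paper = 4.
posters enters the basis when its profit ≥ yᵀa₃ = 7·4 + 4·3 = 40.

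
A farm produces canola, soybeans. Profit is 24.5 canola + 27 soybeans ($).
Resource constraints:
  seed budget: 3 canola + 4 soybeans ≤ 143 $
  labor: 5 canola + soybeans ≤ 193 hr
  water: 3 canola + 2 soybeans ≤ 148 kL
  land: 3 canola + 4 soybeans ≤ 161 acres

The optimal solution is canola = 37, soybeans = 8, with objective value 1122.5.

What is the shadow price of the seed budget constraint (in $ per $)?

6.5

Binding: seed budget and labor. Non-binding: water (21 unused), land (18 unused).
By complementary slackness, y = 0 for the non-binding constraints.
The binding rows give the dual system: 3·y_seed budget + 5·y_labor = 24.5 and 4·y_seed budget + 1·y_labor = 27.
This yields shadow prices y_seed budget = 6.5, y_labor = 1.
Shadow price of seed budget = 6.5.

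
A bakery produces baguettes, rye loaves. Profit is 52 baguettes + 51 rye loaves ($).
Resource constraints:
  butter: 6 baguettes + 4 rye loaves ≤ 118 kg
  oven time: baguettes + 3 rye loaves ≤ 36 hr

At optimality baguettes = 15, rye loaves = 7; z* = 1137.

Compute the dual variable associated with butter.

7.5

At the optimum: butter uses 118 of 118 (binding); oven time uses 36 of 36 (binding).
From A_Bᵀ y = c: 6·y_butter + 1·y_oven time = 52; 4·y_butter + 3·y_oven time = 51.
→ y_butter = 7.5 and y_oven time = 7.
Shadow price of butter = 7.5.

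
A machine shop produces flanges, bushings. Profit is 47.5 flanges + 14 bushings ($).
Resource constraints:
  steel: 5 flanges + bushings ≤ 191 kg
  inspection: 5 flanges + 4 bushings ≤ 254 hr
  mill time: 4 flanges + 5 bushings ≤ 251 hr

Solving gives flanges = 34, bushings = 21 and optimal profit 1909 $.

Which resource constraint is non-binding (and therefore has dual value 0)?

mill time

steel: 191/191 (binding)
inspection: 254/254 (binding)
mill time: 241/251 (slack 10)
By complementary slackness, a constraint with positive slack has shadow price 0 → mill time.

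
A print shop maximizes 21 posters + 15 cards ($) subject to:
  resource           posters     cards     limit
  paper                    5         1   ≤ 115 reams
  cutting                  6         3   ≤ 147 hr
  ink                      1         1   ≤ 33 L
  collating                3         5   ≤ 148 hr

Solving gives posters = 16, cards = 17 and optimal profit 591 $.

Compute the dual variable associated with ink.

Binding: cutting and ink. Non-binding: paper (18 unused), collating (15 unused).
By complementary slackness, y = 0 for the non-binding constraints.
Dual feasibility on the basic columns requires 6·y_cutting + 1·y_ink = 21, 3·y_cutting + 1·y_ink = 15.
Solving: y_cutting = 2, y_ink = 9.
Shadow price of ink = 9.

9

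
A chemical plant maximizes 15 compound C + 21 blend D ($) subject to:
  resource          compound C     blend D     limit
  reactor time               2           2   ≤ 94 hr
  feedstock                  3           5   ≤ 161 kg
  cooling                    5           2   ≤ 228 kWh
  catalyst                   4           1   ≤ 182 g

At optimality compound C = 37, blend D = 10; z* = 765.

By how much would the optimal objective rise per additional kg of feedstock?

3

At the optimum: reactor time uses 94 of 94 (binding); feedstock uses 161 of 161 (binding); cooling uses 205 of 228 (slack = 23); catalyst uses 158 of 182 (slack = 24).
Slack constraints have shadow price 0 (complementary slackness).
The binding rows give the dual system: 2·y_reactor time + 3·y_feedstock = 15 and 2·y_reactor time + 5·y_feedstock = 21.
This yields shadow prices y_reactor time = 3, y_feedstock = 3.
Shadow price of feedstock = 3.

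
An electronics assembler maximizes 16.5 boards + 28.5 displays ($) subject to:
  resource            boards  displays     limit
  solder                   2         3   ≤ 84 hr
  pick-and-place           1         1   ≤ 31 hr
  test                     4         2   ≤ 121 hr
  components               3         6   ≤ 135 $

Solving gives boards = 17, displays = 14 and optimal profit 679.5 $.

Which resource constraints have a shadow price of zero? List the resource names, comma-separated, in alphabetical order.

solder: 76/84 (slack 8)
pick-and-place: 31/31 (binding)
test: 96/121 (slack 25)
components: 135/135 (binding)
By complementary slackness, a constraint with positive slack has shadow price 0 → solder, test.

solder, test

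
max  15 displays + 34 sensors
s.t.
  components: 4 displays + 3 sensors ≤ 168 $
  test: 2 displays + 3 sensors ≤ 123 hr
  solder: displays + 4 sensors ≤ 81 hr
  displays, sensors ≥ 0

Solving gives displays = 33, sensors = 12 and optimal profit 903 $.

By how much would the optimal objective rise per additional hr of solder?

7

Binding: components and solder. Non-binding: test (21 unused).
Since test is not tight, its dual is 0.
The binding rows give the dual system: 4·y_components + 1·y_solder = 15 and 3·y_components + 4·y_solder = 34.
This yields shadow prices y_components = 2, y_solder = 7.
Shadow price of solder = 7.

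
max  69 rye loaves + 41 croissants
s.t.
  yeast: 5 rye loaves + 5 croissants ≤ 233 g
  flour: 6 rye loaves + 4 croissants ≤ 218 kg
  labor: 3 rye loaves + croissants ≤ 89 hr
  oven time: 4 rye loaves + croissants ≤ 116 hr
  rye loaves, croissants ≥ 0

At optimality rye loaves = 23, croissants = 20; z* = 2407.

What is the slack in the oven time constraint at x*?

oven time used = 4·23 + 1·20 = 112; slack = 116 − 112 = 4.

4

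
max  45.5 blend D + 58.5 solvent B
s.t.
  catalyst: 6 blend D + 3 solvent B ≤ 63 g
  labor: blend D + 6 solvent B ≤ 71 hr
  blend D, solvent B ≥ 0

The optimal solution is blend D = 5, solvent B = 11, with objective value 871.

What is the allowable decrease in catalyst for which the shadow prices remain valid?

27.5

Binding constraints: catalyst, labor. The basis is B = [[6,3],[1,6]] with det 33.
Per unit decrease in catalyst, x* moves by d = (-0.1818, 0.0303).
The basis stays optimal until blend D reaches 0; allowable decrease = 27.5 g.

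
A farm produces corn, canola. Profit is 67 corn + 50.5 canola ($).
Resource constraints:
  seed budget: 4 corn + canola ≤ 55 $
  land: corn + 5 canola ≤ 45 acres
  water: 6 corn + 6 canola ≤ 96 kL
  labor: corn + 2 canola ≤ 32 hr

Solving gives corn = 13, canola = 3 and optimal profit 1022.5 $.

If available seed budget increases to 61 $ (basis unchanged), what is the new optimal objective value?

At the optimum: seed budget uses 55 of 55 (binding); land uses 28 of 45 (slack = 17); water uses 96 of 96 (binding); labor uses 19 of 32 (slack = 13).
Since land, labor are not tight, their duals are 0.
Dual feasibility on the basic columns requires 4·y_seed budget + 6·y_water = 67, 1·y_seed budget + 6·y_water = 50.5.
This yields shadow prices y_seed budget = 5.5, y_water = 7.5.
Δz = y_seed budget·Δb = 5.5 × (6) = 33, so new z* = 1022.5 + 33 = 1055.5.

1055.5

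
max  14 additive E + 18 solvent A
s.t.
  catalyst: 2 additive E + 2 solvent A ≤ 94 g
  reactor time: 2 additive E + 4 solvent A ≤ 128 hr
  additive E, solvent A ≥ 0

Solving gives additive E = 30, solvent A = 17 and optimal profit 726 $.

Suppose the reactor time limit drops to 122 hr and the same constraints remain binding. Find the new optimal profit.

714

Both catalyst and reactor time are binding at x*.
Dual feasibility on the basic columns requires 2·y_catalyst + 2·y_reactor time = 14, 2·y_catalyst + 4·y_reactor time = 18.
This yields shadow prices y_catalyst = 5, y_reactor time = 2.
Δz = y_reactor time·Δb = 2 × (-6) = -12, so new z* = 726 − 12 = 714.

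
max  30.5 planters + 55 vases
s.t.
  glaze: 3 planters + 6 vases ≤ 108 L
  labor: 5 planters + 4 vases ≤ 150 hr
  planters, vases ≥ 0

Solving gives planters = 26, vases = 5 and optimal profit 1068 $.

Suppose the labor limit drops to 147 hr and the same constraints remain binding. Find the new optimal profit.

At the optimum: glaze uses 108 of 108 (binding); labor uses 150 of 150 (binding).
From A_Bᵀ y = c: 3·y_glaze + 5·y_labor = 30.5; 6·y_glaze + 4·y_labor = 55.
→ y_glaze = 8.5 and y_labor = 1.
Δz = y_labor·Δb = 1 × (-3) = -3, so new z* = 1068 − 3 = 1065.

1065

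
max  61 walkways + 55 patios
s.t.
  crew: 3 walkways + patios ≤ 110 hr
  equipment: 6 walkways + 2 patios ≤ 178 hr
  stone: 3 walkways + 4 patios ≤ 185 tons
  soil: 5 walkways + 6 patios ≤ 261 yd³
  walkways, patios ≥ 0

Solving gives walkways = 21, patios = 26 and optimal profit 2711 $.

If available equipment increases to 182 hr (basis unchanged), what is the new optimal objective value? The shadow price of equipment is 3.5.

2725

Δb = 4, so new z* = 2711 + (3.5)·(4) = 2711 + 14 = 2725.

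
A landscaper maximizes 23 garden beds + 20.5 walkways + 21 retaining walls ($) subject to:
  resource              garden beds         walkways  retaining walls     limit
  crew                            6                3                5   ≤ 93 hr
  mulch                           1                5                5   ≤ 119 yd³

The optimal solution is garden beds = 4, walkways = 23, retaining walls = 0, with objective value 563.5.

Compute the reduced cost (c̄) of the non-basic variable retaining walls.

Both crew and mulch are binding at x*.
Dual feasibility on the basic columns requires 6·y_crew + 1·y_mulch = 23, 3·y_crew + 5·y_mulch = 20.5.
This yields shadow prices y_crew = 3.5, y_mulch = 2.
Reduced cost of retaining walls: c₃ − yᵀa₃ = 21 − (3.5·5 + 2·5) = 21 − 27.5 = -6.5.

-6.5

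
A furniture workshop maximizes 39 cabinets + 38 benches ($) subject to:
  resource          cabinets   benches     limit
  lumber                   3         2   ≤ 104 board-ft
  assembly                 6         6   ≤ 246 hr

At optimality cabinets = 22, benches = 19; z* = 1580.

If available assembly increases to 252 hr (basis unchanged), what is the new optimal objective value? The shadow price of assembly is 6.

Δb = 6, so new z* = 1580 + (6)·(6) = 1580 + 36 = 1616.

1616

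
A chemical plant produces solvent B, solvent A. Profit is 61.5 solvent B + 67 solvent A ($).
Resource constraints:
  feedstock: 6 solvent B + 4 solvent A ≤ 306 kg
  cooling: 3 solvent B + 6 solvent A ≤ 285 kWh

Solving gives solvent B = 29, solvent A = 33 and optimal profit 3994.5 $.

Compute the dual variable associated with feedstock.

7

At the optimum: feedstock uses 306 of 306 (binding); cooling uses 285 of 285 (binding).
Dual feasibility on the basic columns requires 6·y_feedstock + 3·y_cooling = 61.5, 4·y_feedstock + 6·y_cooling = 67.
→ y_feedstock = 7 and y_cooling = 6.5.
Shadow price of feedstock = 7.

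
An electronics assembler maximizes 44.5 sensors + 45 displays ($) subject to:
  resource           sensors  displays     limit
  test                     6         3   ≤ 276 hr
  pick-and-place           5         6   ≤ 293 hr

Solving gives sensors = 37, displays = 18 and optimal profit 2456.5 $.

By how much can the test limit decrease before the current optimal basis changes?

129.5

Binding constraints: test, pick-and-place. The basis is B = [[6,3],[5,6]] with det 21.
Per unit decrease in test, x* moves by d = (-0.2857, 0.2381).
The basis stays optimal until sensors reaches 0; allowable decrease = 129.5 hr.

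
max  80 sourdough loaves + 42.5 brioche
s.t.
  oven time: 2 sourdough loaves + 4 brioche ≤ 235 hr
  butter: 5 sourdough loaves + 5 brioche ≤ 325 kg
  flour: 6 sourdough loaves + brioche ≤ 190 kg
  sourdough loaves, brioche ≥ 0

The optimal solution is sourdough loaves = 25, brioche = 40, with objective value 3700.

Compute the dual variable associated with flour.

At the optimum: oven time uses 210 of 235 (slack = 25); butter uses 325 of 325 (binding); flour uses 190 of 190 (binding).
By complementary slackness, y = 0 for the non-binding constraint.
Dual feasibility on the basic columns requires 5·y_butter + 6·y_flour = 80, 5·y_butter + 1·y_flour = 42.5.
This yields shadow prices y_butter = 7, y_flour = 7.5.
Shadow price of flour = 7.5.

7.5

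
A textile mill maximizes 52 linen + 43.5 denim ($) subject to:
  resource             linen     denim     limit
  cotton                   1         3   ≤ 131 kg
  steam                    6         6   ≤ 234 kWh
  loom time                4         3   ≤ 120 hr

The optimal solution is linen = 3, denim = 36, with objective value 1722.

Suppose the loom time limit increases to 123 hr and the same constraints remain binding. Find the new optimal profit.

1747.5

Check each constraint at x*: cotton 111/131 (slack 20); steam 234/234 (tight); loom time 120/120 (tight).
Since cotton is not tight, its dual is 0.
From A_Bᵀ y = c: 6·y_steam + 4·y_loom time = 52; 6·y_steam + 3·y_loom time = 43.5.
This yields shadow prices y_steam = 3, y_loom time = 8.5.
Δz = y_loom time·Δb = 8.5 × (3) = 25.5, so new z* = 1722 + 25.5 = 1747.5.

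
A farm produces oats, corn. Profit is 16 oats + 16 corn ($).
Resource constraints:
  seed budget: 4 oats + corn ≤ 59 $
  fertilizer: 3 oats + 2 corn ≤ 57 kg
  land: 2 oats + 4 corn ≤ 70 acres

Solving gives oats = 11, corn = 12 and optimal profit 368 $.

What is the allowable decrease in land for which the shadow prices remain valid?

Binding constraints: fertilizer, land. The basis is B = [[3,2],[2,4]] with det 8.
Per unit decrease in land, x* moves by d = (0.25, -0.375).
The basis stays optimal until seed budget becomes binding; allowable decrease = 4.8 acres.

4.8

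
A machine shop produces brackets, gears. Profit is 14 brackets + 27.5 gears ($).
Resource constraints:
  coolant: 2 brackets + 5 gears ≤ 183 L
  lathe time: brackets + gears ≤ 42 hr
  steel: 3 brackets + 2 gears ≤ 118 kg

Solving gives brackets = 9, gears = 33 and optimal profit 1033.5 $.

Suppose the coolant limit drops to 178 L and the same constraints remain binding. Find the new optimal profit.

Binding: coolant and lathe time. Non-binding: steel (25 unused).
By complementary slackness, y = 0 for the non-binding constraint.
Dual feasibility on the basic columns requires 2·y_coolant + 1·y_lathe time = 14, 5·y_coolant + 1·y_lathe time = 27.5.
→ y_coolant = 4.5 and y_lathe time = 5.
Δz = y_coolant·Δb = 4.5 × (-5) = -22.5, so new z* = 1033.5 − 22.5 = 1011.

1011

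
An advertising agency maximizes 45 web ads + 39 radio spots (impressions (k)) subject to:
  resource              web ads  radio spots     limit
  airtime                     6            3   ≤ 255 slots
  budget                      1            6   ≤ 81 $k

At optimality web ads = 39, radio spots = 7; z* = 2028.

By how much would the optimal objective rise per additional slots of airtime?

Check each constraint at x*: airtime 255/255 (tight); budget 81/81 (tight).
From A_Bᵀ y = c: 6·y_airtime + 1·y_budget = 45; 3·y_airtime + 6·y_budget = 39.
→ y_airtime = 7 and y_budget = 3.
Shadow price of airtime = 7.

7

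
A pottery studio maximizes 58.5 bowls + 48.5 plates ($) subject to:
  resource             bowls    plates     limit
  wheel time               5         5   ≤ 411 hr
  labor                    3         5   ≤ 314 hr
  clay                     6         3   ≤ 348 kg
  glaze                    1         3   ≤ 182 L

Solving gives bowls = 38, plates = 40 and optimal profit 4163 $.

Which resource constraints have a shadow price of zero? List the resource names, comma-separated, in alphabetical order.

glaze, wheel time

wheel time: 390/411 (slack 21)
labor: 314/314 (binding)
clay: 348/348 (binding)
glaze: 158/182 (slack 24)
By complementary slackness, a constraint with positive slack has shadow price 0 → glaze, wheel time.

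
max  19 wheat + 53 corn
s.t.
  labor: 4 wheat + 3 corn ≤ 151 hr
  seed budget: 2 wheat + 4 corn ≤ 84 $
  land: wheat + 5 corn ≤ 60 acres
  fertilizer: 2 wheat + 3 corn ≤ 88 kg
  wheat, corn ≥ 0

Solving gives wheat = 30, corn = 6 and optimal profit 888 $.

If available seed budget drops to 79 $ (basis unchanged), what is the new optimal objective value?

Check each constraint at x*: labor 138/151 (slack 13); seed budget 84/84 (tight); land 60/60 (tight); fertilizer 78/88 (slack 10).
Since labor, fertilizer are not tight, their duals are 0.
From A_Bᵀ y = c: 2·y_seed budget + 1·y_land = 19; 4·y_seed budget + 5·y_land = 53.
This yields shadow prices y_seed budget = 7, y_land = 5.
Δz = y_seed budget·Δb = 7 × (-5) = -35, so new z* = 888 − 35 = 853.

853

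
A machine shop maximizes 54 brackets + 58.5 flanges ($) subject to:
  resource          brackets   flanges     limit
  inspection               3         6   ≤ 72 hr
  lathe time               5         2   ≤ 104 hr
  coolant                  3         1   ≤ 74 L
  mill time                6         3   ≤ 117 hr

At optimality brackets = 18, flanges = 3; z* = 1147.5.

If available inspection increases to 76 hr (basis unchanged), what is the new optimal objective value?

1175.5

At the optimum: inspection uses 72 of 72 (binding); lathe time uses 96 of 104 (slack = 8); coolant uses 57 of 74 (slack = 17); mill time uses 117 of 117 (binding).
Slack constraints have shadow price 0 (complementary slackness).
The binding rows give the dual system: 3·y_inspection + 6·y_mill time = 54 and 6·y_inspection + 3·y_mill time = 58.5.
→ y_inspection = 7 and y_mill time = 5.5.
Δz = y_inspection·Δb = 7 × (4) = 28, so new z* = 1147.5 + 28 = 1175.5.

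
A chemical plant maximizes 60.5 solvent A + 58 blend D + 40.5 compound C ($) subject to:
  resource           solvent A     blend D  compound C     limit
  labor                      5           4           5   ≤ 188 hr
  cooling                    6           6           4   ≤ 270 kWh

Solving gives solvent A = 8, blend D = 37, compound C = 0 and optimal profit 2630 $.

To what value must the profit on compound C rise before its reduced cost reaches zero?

Check each constraint at x*: labor 188/188 (tight); cooling 270/270 (tight).
From A_Bᵀ y = c: 5·y_labor + 6·y_cooling = 60.5; 4·y_labor + 6·y_cooling = 58.
Solving: y_labor = 2.5, y_cooling = 8.
compound C enters the basis when its profit ≥ yᵀa₃ = 2.5·5 + 8·4 = 44.5.

44.5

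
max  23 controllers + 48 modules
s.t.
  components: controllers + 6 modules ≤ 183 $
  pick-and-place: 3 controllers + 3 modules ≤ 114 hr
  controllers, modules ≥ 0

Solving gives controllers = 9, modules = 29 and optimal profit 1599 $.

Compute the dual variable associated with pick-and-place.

Both components and pick-and-place are binding at x*.
Dual feasibility on the basic columns requires 1·y_components + 3·y_pick-and-place = 23, 6·y_components + 3·y_pick-and-place = 48.
This yields shadow prices y_components = 5, y_pick-and-place = 6.
Shadow price of pick-and-place = 6.

6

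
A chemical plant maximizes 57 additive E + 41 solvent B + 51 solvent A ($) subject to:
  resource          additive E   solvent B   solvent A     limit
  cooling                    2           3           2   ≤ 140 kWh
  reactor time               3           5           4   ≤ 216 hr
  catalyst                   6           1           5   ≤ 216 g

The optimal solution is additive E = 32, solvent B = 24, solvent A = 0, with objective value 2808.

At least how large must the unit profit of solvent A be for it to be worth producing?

58

At the optimum: cooling uses 136 of 140 (slack = 4); reactor time uses 216 of 216 (binding); catalyst uses 216 of 216 (binding).
Slack constraints have shadow price 0 (complementary slackness).
The binding rows give the dual system: 3·y_reactor time + 6·y_catalyst = 57 and 5·y_reactor time + 1·y_catalyst = 41.
Solving: y_reactor time = 7, y_catalyst = 6.
solvent A enters the basis when its profit ≥ yᵀa₃ = 7·4 + 6·5 = 58.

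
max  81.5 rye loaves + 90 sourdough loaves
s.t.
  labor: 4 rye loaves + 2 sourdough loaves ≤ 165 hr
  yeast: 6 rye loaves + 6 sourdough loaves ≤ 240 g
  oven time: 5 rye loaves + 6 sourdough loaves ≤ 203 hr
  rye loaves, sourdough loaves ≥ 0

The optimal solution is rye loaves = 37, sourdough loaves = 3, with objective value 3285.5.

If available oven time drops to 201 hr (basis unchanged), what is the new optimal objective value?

Binding: yeast and oven time. Non-binding: labor (11 unused).
By complementary slackness, y = 0 for the non-binding constraint.
The binding rows give the dual system: 6·y_yeast + 5·y_oven time = 81.5 and 6·y_yeast + 6·y_oven time = 90.
Solving: y_yeast = 6.5, y_oven time = 8.5.
Δz = y_oven time·Δb = 8.5 × (-2) = -17, so new z* = 3285.5 − 17 = 3268.5.

3268.5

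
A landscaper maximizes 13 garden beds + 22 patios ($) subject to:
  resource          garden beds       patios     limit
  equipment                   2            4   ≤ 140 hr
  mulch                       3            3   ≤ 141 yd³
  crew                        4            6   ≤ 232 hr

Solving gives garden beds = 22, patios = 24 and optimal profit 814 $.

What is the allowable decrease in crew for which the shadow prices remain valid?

Binding constraints: equipment, crew. The basis is B = [[2,4],[4,6]] with det -4.
Per unit decrease in crew, x* moves by d = (-1, 0.5).
The basis stays optimal until garden beds reaches 0; allowable decrease = 22 hr.

22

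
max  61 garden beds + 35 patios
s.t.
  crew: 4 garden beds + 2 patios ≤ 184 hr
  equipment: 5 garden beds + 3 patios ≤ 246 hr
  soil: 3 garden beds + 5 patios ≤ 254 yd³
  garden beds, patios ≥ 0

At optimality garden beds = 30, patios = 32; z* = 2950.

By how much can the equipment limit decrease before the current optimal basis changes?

16

Binding constraints: crew, equipment. The basis is B = [[4,2],[5,3]] with det 2.
Per unit decrease in equipment, x* moves by d = (1, -2).
The basis stays optimal until patios reaches 0; allowable decrease = 16 hr.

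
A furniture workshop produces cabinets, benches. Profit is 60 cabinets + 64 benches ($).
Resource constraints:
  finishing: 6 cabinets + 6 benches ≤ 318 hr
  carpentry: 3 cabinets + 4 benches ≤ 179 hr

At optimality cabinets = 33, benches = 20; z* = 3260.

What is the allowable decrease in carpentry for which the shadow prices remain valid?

Binding constraints: finishing, carpentry. The basis is B = [[6,6],[3,4]] with det 6.
Per unit decrease in carpentry, x* moves by d = (1, -1).
The basis stays optimal until benches reaches 0; allowable decrease = 20 hr.

20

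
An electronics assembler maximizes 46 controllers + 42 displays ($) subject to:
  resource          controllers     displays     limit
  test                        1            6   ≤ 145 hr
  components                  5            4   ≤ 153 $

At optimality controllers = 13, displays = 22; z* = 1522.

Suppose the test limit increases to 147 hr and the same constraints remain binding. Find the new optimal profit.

Both test and components are binding at x*.
The binding rows give the dual system: 1·y_test + 5·y_components = 46 and 6·y_test + 4·y_components = 42.
Solving: y_test = 1, y_components = 9.
Δz = y_test·Δb = 1 × (2) = 2, so new z* = 1522 + 2 = 1524.

1524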